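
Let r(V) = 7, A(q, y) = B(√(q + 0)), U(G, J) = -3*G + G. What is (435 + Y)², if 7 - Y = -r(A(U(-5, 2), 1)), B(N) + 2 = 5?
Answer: 201601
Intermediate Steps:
U(G, J) = -2*G
B(N) = 3 (B(N) = -2 + 5 = 3)
A(q, y) = 3
Y = 14 (Y = 7 - (-1)*7 = 7 - 1*(-7) = 7 + 7 = 14)
(435 + Y)² = (435 + 14)² = 449² = 201601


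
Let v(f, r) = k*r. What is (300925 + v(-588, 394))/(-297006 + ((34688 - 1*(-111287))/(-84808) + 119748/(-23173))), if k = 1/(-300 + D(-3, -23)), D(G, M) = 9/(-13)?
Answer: -2311751412851856152/2281707917512923567 ≈ -1.0132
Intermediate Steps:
D(G, M) = -9/13 (D(G, M) = 9*(-1/13) = -9/13)
k = -13/3909 (k = 1/(-300 - 9/13) = 1/(-3909/13) = -13/3909 ≈ -0.0033257)
v(f, r) = -13*r/3909
(300925 + v(-588, 394))/(-297006 + ((34688 - 1*(-111287))/(-84808) + 119748/(-23173))) = (300925 - 13/3909*394)/(-297006 + ((34688 - 1*(-111287))/(-84808) + 119748/(-23173))) = (300925 - 5122/3909)/(-297006 + ((34688 + 111287)*(-1/84808) + 119748*(-1/23173))) = 1176310703/(3909*(-297006 + (145975*(-1/84808) - 119748/23173))) = 1176310703/(3909*(-297006 + (-145975/84808 - 119748/23173))) = 1176310703/(3909*(-297006 - 13538267059/1965255784)) = 1176310703/(3909*(-583706297649763/1965255784)) = (1176310703/3909)*(-1965255784/583706297649763) = -2311751412851856152/2281707917512923567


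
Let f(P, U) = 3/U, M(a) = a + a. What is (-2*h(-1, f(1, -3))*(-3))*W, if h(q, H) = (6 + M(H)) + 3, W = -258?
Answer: -10836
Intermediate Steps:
M(a) = 2*a
h(q, H) = 9 + 2*H (h(q, H) = (6 + 2*H) + 3 = 9 + 2*H)
(-2*h(-1, f(1, -3))*(-3))*W = (-2*(9 + 2*(3/(-3)))*(-3))*(-258) = (-2*(9 + 2*(3*(-⅓)))*(-3))*(-258) = (-2*(9 + 2*(-1))*(-3))*(-258) = (-2*(9 - 2)*(-3))*(-258) = (-2*7*(-3))*(-258) = -14*(-3)*(-258) = 42*(-258) = -10836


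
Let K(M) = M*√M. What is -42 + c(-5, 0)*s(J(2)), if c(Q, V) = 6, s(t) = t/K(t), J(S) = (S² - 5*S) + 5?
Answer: -42 - 6*I ≈ -42.0 - 6.0*I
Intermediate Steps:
K(M) = M^(3/2)
J(S) = 5 + S² - 5*S
s(t) = t^(-½) (s(t) = t/(t^(3/2)) = t/t^(3/2) = t^(-½))
-42 + c(-5, 0)*s(J(2)) = -42 + 6/√(5 + 2² - 5*2) = -42 + 6/√(5 + 4 - 10) = -42 + 6/√(-1) = -42 + 6*(-I) = -42 - 6*I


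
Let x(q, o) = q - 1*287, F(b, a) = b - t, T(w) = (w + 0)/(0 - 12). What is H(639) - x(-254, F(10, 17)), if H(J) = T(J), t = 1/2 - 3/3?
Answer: 1951/4 ≈ 487.75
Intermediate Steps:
t = -1/2 (t = 1*(1/2) - 3*1/3 = 1/2 - 1 = -1/2 ≈ -0.50000)
T(w) = -w/12 (T(w) = w/(-12) = w*(-1/12) = -w/12)
F(b, a) = 1/2 + b (F(b, a) = b - 1*(-1/2) = b + 1/2 = 1/2 + b)
H(J) = -J/12
x(q, o) = -287 + q (x(q, o) = q - 287 = -287 + q)
H(639) - x(-254, F(10, 17)) = -1/12*639 - (-287 - 254) = -213/4 - 1*(-541) = -213/4 + 541 = 1951/4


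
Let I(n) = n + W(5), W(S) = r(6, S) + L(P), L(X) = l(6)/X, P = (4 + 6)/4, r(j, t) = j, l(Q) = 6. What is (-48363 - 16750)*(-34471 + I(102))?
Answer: 11186608739/5 ≈ 2.2373e+9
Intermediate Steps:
P = 5/2 (P = 10*(¼) = 5/2 ≈ 2.5000)
L(X) = 6/X
W(S) = 42/5 (W(S) = 6 + 6/(5/2) = 6 + 6*(⅖) = 6 + 12/5 = 42/5)
I(n) = 42/5 + n (I(n) = n + 42/5 = 42/5 + n)
(-48363 - 16750)*(-34471 + I(102)) = (-48363 - 16750)*(-34471 + (42/5 + 102)) = -65113*(-34471 + 552/5) = -65113*(-171803/5) = 11186608739/5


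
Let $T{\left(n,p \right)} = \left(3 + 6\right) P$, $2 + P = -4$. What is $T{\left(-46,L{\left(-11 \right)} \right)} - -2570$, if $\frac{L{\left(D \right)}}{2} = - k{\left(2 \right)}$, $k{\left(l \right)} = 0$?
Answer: $2516$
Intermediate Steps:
$P = -6$ ($P = -2 - 4 = -6$)
$L{\left(D \right)} = 0$ ($L{\left(D \right)} = 2 \left(\left(-1\right) 0\right) = 2 \cdot 0 = 0$)
$T{\left(n,p \right)} = -54$ ($T{\left(n,p \right)} = \left(3 + 6\right) \left(-6\right) = 9 \left(-6\right) = -54$)
$T{\left(-46,L{\left(-11 \right)} \right)} - -2570 = -54 - -2570 = -54 + 2570 = 2516$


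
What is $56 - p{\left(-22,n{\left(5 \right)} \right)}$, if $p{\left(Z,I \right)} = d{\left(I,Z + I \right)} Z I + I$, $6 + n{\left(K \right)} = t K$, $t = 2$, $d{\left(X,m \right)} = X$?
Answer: $404$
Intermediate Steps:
$n{\left(K \right)} = -6 + 2 K$
$p{\left(Z,I \right)} = I + Z I^{2}$ ($p{\left(Z,I \right)} = I Z I + I = Z I^{2} + I = I + Z I^{2}$)
$56 - p{\left(-22,n{\left(5 \right)} \right)} = 56 - \left(-6 + 2 \cdot 5\right) \left(1 + \left(-6 + 2 \cdot 5\right) \left(-22\right)\right) = 56 - \left(-6 + 10\right) \left(1 + \left(-6 + 10\right) \left(-22\right)\right) = 56 - 4 \left(1 + 4 \left(-22\right)\right) = 56 - 4 \left(1 - 88\right) = 56 - 4 \left(-87\right) = 56 - -348 = 56 + 348 = 404$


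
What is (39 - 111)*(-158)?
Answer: 11376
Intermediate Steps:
(39 - 111)*(-158) = -72*(-158) = 11376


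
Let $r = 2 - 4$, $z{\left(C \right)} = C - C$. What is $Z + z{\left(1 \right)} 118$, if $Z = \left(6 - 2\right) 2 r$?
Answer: $-16$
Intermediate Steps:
$z{\left(C \right)} = 0$
$r = -2$ ($r = 2 - 4 = -2$)
$Z = -16$ ($Z = \left(6 - 2\right) 2 \left(-2\right) = 4 \cdot 2 \left(-2\right) = 8 \left(-2\right) = -16$)
$Z + z{\left(1 \right)} 118 = -16 + 0 \cdot 118 = -16 + 0 = -16$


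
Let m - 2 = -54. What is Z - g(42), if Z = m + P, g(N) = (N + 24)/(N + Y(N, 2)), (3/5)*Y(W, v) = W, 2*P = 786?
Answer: 19063/56 ≈ 340.41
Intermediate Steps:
P = 393 (P = (1/2)*786 = 393)
Y(W, v) = 5*W/3
m = -52 (m = 2 - 54 = -52)
g(N) = 3*(24 + N)/(8*N) (g(N) = (N + 24)/(N + 5*N/3) = (24 + N)/((8*N/3)) = (24 + N)*(3/(8*N)) = 3*(24 + N)/(8*N))
Z = 341 (Z = -52 + 393 = 341)
Z - g(42) = 341 - (3/8 + 9/42) = 341 - (3/8 + 9*(1/42)) = 341 - (3/8 + 3/14) = 341 - 1*33/56 = 341 - 33/56 = 19063/56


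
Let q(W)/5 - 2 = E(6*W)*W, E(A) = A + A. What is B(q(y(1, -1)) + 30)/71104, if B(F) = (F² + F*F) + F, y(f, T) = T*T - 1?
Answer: 405/8888 ≈ 0.045567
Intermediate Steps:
y(f, T) = -1 + T² (y(f, T) = T² - 1 = -1 + T²)
E(A) = 2*A
q(W) = 10 + 60*W² (q(W) = 10 + 5*((2*(6*W))*W) = 10 + 5*((12*W)*W) = 10 + 5*(12*W²) = 10 + 60*W²)
B(F) = F + 2*F² (B(F) = (F² + F²) + F = 2*F² + F = F + 2*F²)
B(q(y(1, -1)) + 30)/71104 = (((10 + 60*(-1 + (-1)²)²) + 30)*(1 + 2*((10 + 60*(-1 + (-1)²)²) + 30)))/71104 = (((10 + 60*(-1 + 1)²) + 30)*(1 + 2*((10 + 60*(-1 + 1)²) + 30)))*(1/71104) = (((10 + 60*0²) + 30)*(1 + 2*((10 + 60*0²) + 30)))*(1/71104) = (((10 + 60*0) + 30)*(1 + 2*((10 + 60*0) + 30)))*(1/71104) = (((10 + 0) + 30)*(1 + 2*((10 + 0) + 30)))*(1/71104) = ((10 + 30)*(1 + 2*(10 + 30)))*(1/71104) = (40*(1 + 2*40))*(1/71104) = (40*(1 + 80))*(1/71104) = (40*81)*(1/71104) = 3240*(1/71104) = 405/8888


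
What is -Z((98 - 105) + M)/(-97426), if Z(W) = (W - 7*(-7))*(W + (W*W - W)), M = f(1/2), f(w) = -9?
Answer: 4224/48713 ≈ 0.086712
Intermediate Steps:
M = -9
Z(W) = W²*(49 + W) (Z(W) = (W + 49)*(W + (W² - W)) = (49 + W)*W² = W²*(49 + W))
-Z((98 - 105) + M)/(-97426) = -((98 - 105) - 9)²*(49 + ((98 - 105) - 9))/(-97426) = -(-7 - 9)²*(49 + (-7 - 9))*(-1)/97426 = -(-16)²*(49 - 16)*(-1)/97426 = -256*33*(-1)/97426 = -8448*(-1)/97426 = -1*(-4224/48713) = 4224/48713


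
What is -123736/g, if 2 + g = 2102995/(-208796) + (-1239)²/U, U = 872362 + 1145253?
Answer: 52126257486393440/4765047015689 ≈ 10939.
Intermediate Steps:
U = 2017615
g = -4765047015689/421269941540 (g = -2 + (2102995/(-208796) + (-1239)²/2017615) = -2 + (2102995*(-1/208796) + 1535121*(1/2017615)) = -2 + (-2102995/208796 + 1535121/2017615) = -2 - 3922507132609/421269941540 = -4765047015689/421269941540 ≈ -11.311)
-123736/g = -123736/(-4765047015689/421269941540) = -123736*(-421269941540/4765047015689) = 52126257486393440/4765047015689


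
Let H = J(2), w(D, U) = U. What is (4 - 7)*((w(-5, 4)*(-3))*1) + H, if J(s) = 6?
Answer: 42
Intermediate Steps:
H = 6
(4 - 7)*((w(-5, 4)*(-3))*1) + H = (4 - 7)*((4*(-3))*1) + 6 = -(-36) + 6 = -3*(-12) + 6 = 36 + 6 = 42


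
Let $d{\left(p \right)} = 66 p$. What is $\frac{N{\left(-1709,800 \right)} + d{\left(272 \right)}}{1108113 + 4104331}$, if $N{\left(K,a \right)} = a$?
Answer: $\frac{4688}{1303111} \approx 0.0035975$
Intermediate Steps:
$\frac{N{\left(-1709,800 \right)} + d{\left(272 \right)}}{1108113 + 4104331} = \frac{800 + 66 \cdot 272}{1108113 + 4104331} = \frac{800 + 17952}{5212444} = 18752 \cdot \frac{1}{5212444} = \frac{4688}{1303111}$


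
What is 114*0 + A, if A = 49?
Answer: 49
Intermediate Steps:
114*0 + A = 114*0 + 49 = 0 + 49 = 49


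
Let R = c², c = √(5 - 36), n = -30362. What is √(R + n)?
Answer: 3*I*√3377 ≈ 174.34*I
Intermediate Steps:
c = I*√31 (c = √(-31) = I*√31 ≈ 5.5678*I)
R = -31 (R = (I*√31)² = -31)
√(R + n) = √(-31 - 30362) = √(-30393) = 3*I*√3377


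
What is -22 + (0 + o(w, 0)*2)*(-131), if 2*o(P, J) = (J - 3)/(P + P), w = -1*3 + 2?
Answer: -437/2 ≈ -218.50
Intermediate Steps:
w = -1 (w = -3 + 2 = -1)
o(P, J) = (-3 + J)/(4*P) (o(P, J) = ((J - 3)/(P + P))/2 = ((-3 + J)/((2*P)))/2 = ((-3 + J)*(1/(2*P)))/2 = ((-3 + J)/(2*P))/2 = (-3 + J)/(4*P))
-22 + (0 + o(w, 0)*2)*(-131) = -22 + (0 + ((¼)*(-3 + 0)/(-1))*2)*(-131) = -22 + (0 + ((¼)*(-1)*(-3))*2)*(-131) = -22 + (0 + (¾)*2)*(-131) = -22 + (0 + 3/2)*(-131) = -22 + (3/2)*(-131) = -22 - 393/2 = -437/2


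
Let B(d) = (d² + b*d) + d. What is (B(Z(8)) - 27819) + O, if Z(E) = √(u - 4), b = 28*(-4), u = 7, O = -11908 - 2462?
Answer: -42186 - 111*√3 ≈ -42378.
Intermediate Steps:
O = -14370
b = -112
Z(E) = √3 (Z(E) = √(7 - 4) = √3)
B(d) = d² - 111*d (B(d) = (d² - 112*d) + d = d² - 111*d)
(B(Z(8)) - 27819) + O = (√3*(-111 + √3) - 27819) - 14370 = (-27819 + √3*(-111 + √3)) - 14370 = -42189 + √3*(-111 + √3)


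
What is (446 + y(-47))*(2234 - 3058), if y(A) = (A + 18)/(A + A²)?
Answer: -397259876/1081 ≈ -3.6749e+5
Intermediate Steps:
y(A) = (18 + A)/(A + A²)
(446 + y(-47))*(2234 - 3058) = (446 + (18 - 47)/((-47)*(1 - 47)))*(2234 - 3058) = (446 - 1/47*(-29)/(-46))*(-824) = (446 - 1/47*(-1/46)*(-29))*(-824) = (446 - 29/2162)*(-824) = (964223/2162)*(-824) = -397259876/1081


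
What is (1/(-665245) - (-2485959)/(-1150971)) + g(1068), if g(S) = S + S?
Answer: 544611266812598/255225900965 ≈ 2133.8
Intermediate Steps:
g(S) = 2*S
(1/(-665245) - (-2485959)/(-1150971)) + g(1068) = (1/(-665245) - (-2485959)/(-1150971)) + 2*1068 = (-1/665245 - (-2485959)*(-1)/1150971) + 2136 = (-1/665245 - 1*828653/383657) + 2136 = (-1/665245 - 828653/383657) + 2136 = -551257648642/255225900965 + 2136 = 544611266812598/255225900965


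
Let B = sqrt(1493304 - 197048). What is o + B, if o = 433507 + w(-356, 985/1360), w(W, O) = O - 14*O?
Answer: 117911343/272 + 8*sqrt(20254) ≈ 4.3464e+5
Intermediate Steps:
w(W, O) = -13*O
B = 8*sqrt(20254) (B = sqrt(1296256) = 8*sqrt(20254) ≈ 1138.5)
o = 117911343/272 (o = 433507 - 12805/1360 = 433507 - 13*197/272 = 433507 - 2561/272 = 117911343/272 ≈ 4.3350e+5)
o + B = 117911343/272 + 8*sqrt(20254)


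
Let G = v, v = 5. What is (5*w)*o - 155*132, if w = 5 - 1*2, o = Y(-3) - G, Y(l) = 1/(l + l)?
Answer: -41075/2 ≈ -20538.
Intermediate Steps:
Y(l) = 1/(2*l)
G = 5
o = -31/6 (o = (½)/(-3) - 1*5 = (½)*(-⅓) - 5 = -⅙ - 5 = -31/6 ≈ -5.1667)
w = 3 (w = 5 - 2 = 3)
(5*w)*o - 155*132 = (5*3)*(-31/6) - 155*132 = 15*(-31/6) - 20460 = -155/2 - 20460 = -41075/2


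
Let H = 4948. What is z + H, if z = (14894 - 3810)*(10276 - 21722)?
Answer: -126862516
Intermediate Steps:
z = -126867464 (z = 11084*(-11446) = -126867464)
z + H = -126867464 + 4948 = -126862516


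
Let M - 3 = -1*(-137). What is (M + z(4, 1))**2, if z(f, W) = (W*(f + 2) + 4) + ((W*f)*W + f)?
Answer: 24964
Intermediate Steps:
M = 140 (M = 3 - 1*(-137) = 3 + 137 = 140)
z(f, W) = 4 + f + W*(2 + f) + f*W**2 (z(f, W) = (W*(2 + f) + 4) + (f*W**2 + f) = (4 + W*(2 + f)) + (f + f*W**2) = 4 + f + W*(2 + f) + f*W**2)
(M + z(4, 1))**2 = (140 + (4 + 4 + 2*1 + 1*4 + 4*1**2))**2 = (140 + (4 + 4 + 2 + 4 + 4*1))**2 = (140 + (4 + 4 + 2 + 4 + 4))**2 = (140 + 18)**2 = 158**2 = 24964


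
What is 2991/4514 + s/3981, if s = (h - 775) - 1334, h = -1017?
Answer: -734531/5990078 ≈ -0.12262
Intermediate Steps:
s = -3126 (s = (-1017 - 775) - 1334 = -1792 - 1334 = -3126)
2991/4514 + s/3981 = 2991/4514 - 3126/3981 = 2991*(1/4514) - 3126*1/3981 = 2991/4514 - 1042/1327 = -734531/5990078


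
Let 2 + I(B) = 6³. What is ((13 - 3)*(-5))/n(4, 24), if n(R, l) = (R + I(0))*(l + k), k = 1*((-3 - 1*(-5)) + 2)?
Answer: -25/3052 ≈ -0.0081913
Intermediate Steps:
I(B) = 214 (I(B) = -2 + 6³ = -2 + 216 = 214)
k = 4 (k = 1*((-3 + 5) + 2) = 1*(2 + 2) = 1*4 = 4)
n(R, l) = (4 + l)*(214 + R) (n(R, l) = (R + 214)*(l + 4) = (214 + R)*(4 + l) = (4 + l)*(214 + R))
((13 - 3)*(-5))/n(4, 24) = ((13 - 3)*(-5))/(856 + 4*4 + 214*24 + 4*24) = (10*(-5))/(856 + 16 + 5136 + 96) = -50/6104 = -50*1/6104 = -25/3052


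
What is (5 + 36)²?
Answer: 1681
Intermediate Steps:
(5 + 36)² = 41² = 1681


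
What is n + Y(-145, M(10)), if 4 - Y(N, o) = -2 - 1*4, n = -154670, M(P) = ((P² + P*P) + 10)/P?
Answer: -154660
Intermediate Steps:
M(P) = (10 + 2*P²)/P (M(P) = ((P² + P²) + 10)/P = (2*P² + 10)/P = (10 + 2*P²)/P)
Y(N, o) = 10 (Y(N, o) = 4 - (-2 - 1*4) = 4 - (-2 - 4) = 4 - 1*(-6) = 4 + 6 = 10)
n + Y(-145, M(10)) = -154670 + 10 = -154660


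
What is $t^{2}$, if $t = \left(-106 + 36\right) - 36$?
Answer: $11236$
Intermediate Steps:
$t = -106$ ($t = -70 - 36 = -106$)
$t^{2} = \left(-106\right)^{2} = 11236$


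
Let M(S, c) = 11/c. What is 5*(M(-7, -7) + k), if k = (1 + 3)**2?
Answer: 505/7 ≈ 72.143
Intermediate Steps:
k = 16 (k = 4**2 = 16)
5*(M(-7, -7) + k) = 5*(11/(-7) + 16) = 5*(11*(-1/7) + 16) = 5*(-11/7 + 16) = 5*(101/7) = 505/7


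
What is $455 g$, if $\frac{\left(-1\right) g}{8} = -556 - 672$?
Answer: $4469920$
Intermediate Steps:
$g = 9824$ ($g = - 8 \left(-556 - 672\right) = \left(-8\right) \left(-1228\right) = 9824$)
$455 g = 455 \cdot 9824 = 4469920$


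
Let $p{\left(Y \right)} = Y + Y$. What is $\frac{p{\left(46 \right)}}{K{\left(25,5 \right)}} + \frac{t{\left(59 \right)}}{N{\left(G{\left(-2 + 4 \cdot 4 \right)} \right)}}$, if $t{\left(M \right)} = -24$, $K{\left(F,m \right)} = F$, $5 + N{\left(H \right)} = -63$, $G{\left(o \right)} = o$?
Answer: $\frac{1714}{425} \approx 4.0329$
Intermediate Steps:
$N{\left(H \right)} = -68$ ($N{\left(H \right)} = -5 - 63 = -68$)
$p{\left(Y \right)} = 2 Y$
$\frac{p{\left(46 \right)}}{K{\left(25,5 \right)}} + \frac{t{\left(59 \right)}}{N{\left(G{\left(-2 + 4 \cdot 4 \right)} \right)}} = \frac{2 \cdot 46}{25} - \frac{24}{-68} = 92 \cdot \frac{1}{25} - - \frac{6}{17} = \frac{92}{25} + \frac{6}{17} = \frac{1714}{425}$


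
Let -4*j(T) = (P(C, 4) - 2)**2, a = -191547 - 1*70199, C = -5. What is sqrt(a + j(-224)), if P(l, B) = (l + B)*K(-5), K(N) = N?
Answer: I*sqrt(1046993)/2 ≈ 511.61*I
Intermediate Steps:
P(l, B) = -5*B - 5*l (P(l, B) = (l + B)*(-5) = (B + l)*(-5) = -5*B - 5*l)
a = -261746 (a = -191547 - 70199 = -261746)
j(T) = -9/4 (j(T) = -((-5*4 - 5*(-5)) - 2)**2/4 = -((-20 + 25) - 2)**2/4 = -(5 - 2)**2/4 = -1/4*3**2 = -1/4*9 = -9/4)
sqrt(a + j(-224)) = sqrt(-261746 - 9/4) = sqrt(-1046993/4) = I*sqrt(1046993)/2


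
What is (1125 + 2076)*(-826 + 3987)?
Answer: 10118361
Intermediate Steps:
(1125 + 2076)*(-826 + 3987) = 3201*3161 = 10118361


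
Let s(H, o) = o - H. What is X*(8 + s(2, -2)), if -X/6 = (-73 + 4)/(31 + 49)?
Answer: 207/10 ≈ 20.700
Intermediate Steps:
X = 207/40 (X = -6*(-73 + 4)/(31 + 49) = -(-414)/80 = -6*(-69/80) = 207/40 ≈ 5.1750)
X*(8 + s(2, -2)) = 207*(8 + (-2 - 1*2))/40 = 207*(8 + (-2 - 2))/40 = 207*(8 - 4)/40 = (207/40)*4 = 207/10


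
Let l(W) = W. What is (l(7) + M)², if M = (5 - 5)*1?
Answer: 49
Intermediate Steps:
M = 0 (M = 0*1 = 0)
(l(7) + M)² = (7 + 0)² = 7² = 49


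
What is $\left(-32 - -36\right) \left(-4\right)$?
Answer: $-16$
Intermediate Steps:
$\left(-32 - -36\right) \left(-4\right) = \left(-32 + 36\right) \left(-4\right) = 4 \left(-4\right) = -16$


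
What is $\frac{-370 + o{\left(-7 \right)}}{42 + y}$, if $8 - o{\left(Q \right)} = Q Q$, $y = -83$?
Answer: $\frac{411}{41} \approx 10.024$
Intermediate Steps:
$o{\left(Q \right)} = 8 - Q^{2}$ ($o{\left(Q \right)} = 8 - Q Q = 8 - Q^{2}$)
$\frac{-370 + o{\left(-7 \right)}}{42 + y} = \frac{-370 + \left(8 - \left(-7\right)^{2}\right)}{42 - 83} = \frac{-370 + \left(8 - 49\right)}{-41} = \left(-370 + \left(8 - 49\right)\right) \left(- \frac{1}{41}\right) = \left(-370 - 41\right) \left(- \frac{1}{41}\right) = \left(-411\right) \left(- \frac{1}{41}\right) = \frac{411}{41}$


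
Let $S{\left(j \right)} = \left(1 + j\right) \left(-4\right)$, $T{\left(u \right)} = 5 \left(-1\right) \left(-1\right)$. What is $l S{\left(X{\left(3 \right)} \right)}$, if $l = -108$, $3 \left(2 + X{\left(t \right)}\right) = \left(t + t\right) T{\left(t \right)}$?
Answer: $3888$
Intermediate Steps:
$T{\left(u \right)} = 5$ ($T{\left(u \right)} = \left(-5\right) \left(-1\right) = 5$)
$X{\left(t \right)} = -2 + \frac{10 t}{3}$ ($X{\left(t \right)} = -2 + \frac{\left(t + t\right) 5}{3} = -2 + \frac{2 t 5}{3} = -2 + \frac{10 t}{3}$)
$S{\left(j \right)} = -4 - 4 j$
$l S{\left(X{\left(3 \right)} \right)} = - 108 \left(-4 - 4 \left(-2 + \frac{10}{3} \cdot 3\right)\right) = - 108 \left(-4 - 4 \left(-2 + 10\right)\right) = - 108 \left(-4 - 32\right) = \left(-108\right) \left(-36\right) = 3888$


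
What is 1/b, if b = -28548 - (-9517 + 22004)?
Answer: -1/41035 ≈ -2.4369e-5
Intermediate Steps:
b = -41035 (b = -28548 - 1*12487 = -28548 - 12487 = -41035)
1/b = 1/(-41035) = -1/41035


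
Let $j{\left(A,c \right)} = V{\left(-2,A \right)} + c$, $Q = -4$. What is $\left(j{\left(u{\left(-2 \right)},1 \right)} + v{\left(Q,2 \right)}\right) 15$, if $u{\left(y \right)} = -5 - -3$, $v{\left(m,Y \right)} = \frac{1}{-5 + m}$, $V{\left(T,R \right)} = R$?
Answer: $- \frac{50}{3} \approx -16.667$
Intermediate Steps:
$u{\left(y \right)} = -2$ ($u{\left(y \right)} = -5 + 3 = -2$)
$j{\left(A,c \right)} = A + c$
$\left(j{\left(u{\left(-2 \right)},1 \right)} + v{\left(Q,2 \right)}\right) 15 = \left(\left(-2 + 1\right) + \frac{1}{-5 - 4}\right) 15 = \left(-1 + \frac{1}{-9}\right) 15 = \left(-1 - \frac{1}{9}\right) 15 = \left(- \frac{10}{9}\right) 15 = - \frac{50}{3}$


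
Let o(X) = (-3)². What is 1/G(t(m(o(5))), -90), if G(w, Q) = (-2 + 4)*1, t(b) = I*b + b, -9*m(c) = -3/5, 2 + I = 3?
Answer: ½ ≈ 0.50000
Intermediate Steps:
I = 1 (I = -2 + 3 = 1)
o(X) = 9
m(c) = 1/15 (m(c) = -(-1)/(3*5) = -⅑*(-⅗) = 1/15)
t(b) = 2*b (t(b) = 1*b + b = b + b = 2*b)
G(w, Q) = 2 (G(w, Q) = 2*1 = 2)
1/G(t(m(o(5))), -90) = 1/2 = ½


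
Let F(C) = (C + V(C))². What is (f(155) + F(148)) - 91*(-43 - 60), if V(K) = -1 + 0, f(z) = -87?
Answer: 30895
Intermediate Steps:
V(K) = -1
F(C) = (-1 + C)² (F(C) = (C - 1)² = (-1 + C)²)
(f(155) + F(148)) - 91*(-43 - 60) = (-87 + (-1 + 148)²) - 91*(-43 - 60) = (-87 + 147²) - 91*(-103) = (-87 + 21609) + 9373 = 21522 + 9373 = 30895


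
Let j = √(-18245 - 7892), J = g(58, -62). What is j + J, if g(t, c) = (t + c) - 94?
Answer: -98 + I*√26137 ≈ -98.0 + 161.67*I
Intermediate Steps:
g(t, c) = -94 + c + t (g(t, c) = (c + t) - 94 = -94 + c + t)
J = -98 (J = -94 - 62 + 58 = -98)
j = I*√26137 (j = √(-26137) = I*√26137 ≈ 161.67*I)
j + J = I*√26137 - 98 = -98 + I*√26137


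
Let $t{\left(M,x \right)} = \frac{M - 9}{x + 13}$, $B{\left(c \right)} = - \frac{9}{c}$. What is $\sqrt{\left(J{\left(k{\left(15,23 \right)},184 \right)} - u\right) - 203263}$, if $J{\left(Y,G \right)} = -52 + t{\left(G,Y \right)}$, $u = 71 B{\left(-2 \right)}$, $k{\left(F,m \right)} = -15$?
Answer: $i \sqrt{203722} \approx 451.36 i$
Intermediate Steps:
$u = \frac{639}{2}$ ($u = 71 \left(- \frac{9}{-2}\right) = 71 \left(\left(-9\right) \left(- \frac{1}{2}\right)\right) = 71 \cdot \frac{9}{2} = \frac{639}{2} \approx 319.5$)
$t{\left(M,x \right)} = \frac{-9 + M}{13 + x}$
$J{\left(Y,G \right)} = -52 + \frac{-9 + G}{13 + Y}$
$\sqrt{\left(J{\left(k{\left(15,23 \right)},184 \right)} - u\right) - 203263} = \sqrt{\left(\frac{-685 + 184 - -780}{13 - 15} - \frac{639}{2}\right) - 203263} = \sqrt{\left(\frac{-685 + 184 + 780}{-2} - \frac{639}{2}\right) - 203263} = \sqrt{\left(\left(- \frac{1}{2}\right) 279 - \frac{639}{2}\right) - 203263} = \sqrt{\left(- \frac{279}{2} - \frac{639}{2}\right) - 203263} = \sqrt{-459 - 203263} = \sqrt{-203722} = i \sqrt{203722}$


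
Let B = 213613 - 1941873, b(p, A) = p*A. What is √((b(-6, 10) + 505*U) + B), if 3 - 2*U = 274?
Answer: I*√7186990/2 ≈ 1340.4*I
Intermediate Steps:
U = -271/2 (U = 3/2 - ½*274 = 3/2 - 137 = -271/2 ≈ -135.50)
b(p, A) = A*p
B = -1728260
√((b(-6, 10) + 505*U) + B) = √((10*(-6) + 505*(-271/2)) - 1728260) = √((-60 - 136855/2) - 1728260) = √(-136975/2 - 1728260) = √(-3593495/2) = I*√7186990/2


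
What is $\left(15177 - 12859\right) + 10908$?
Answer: $13226$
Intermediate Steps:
$\left(15177 - 12859\right) + 10908 = 2318 + 10908 = 13226$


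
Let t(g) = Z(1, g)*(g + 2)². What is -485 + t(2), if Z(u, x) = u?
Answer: -469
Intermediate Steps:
t(g) = (2 + g)² (t(g) = 1*(g + 2)² = 1*(2 + g)² = (2 + g)²)
-485 + t(2) = -485 + (2 + 2)² = -485 + 4² = -485 + 16 = -469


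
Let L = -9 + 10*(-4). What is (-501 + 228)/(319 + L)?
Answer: -91/90 ≈ -1.0111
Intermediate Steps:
L = -49 (L = -9 - 40 = -49)
(-501 + 228)/(319 + L) = (-501 + 228)/(319 - 49) = -273/270 = -273*1/270 = -91/90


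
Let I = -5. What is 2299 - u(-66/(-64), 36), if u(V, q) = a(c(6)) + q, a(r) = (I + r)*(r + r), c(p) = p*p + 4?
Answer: -537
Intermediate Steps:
c(p) = 4 + p**2 (c(p) = p**2 + 4 = 4 + p**2)
a(r) = 2*r*(-5 + r) (a(r) = (-5 + r)*(r + r) = (-5 + r)*(2*r) = 2*r*(-5 + r))
u(V, q) = 2800 + q (u(V, q) = 2*(4 + 6**2)*(-5 + (4 + 6**2)) + q = 2*(4 + 36)*(-5 + (4 + 36)) + q = 2*40*(-5 + 40) + q = 2*40*35 + q = 2800 + q)
2299 - u(-66/(-64), 36) = 2299 - (2800 + 36) = 2299 - 1*2836 = 2299 - 2836 = -537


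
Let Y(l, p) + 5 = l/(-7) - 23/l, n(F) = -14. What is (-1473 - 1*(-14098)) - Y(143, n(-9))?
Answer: 12663240/1001 ≈ 12651.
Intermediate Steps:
Y(l, p) = -5 - 23/l - l/7 (Y(l, p) = -5 + (l/(-7) - 23/l) = -5 + (l*(-1/7) - 23/l) = -5 + (-l/7 - 23/l) = -5 + (-23/l - l/7) = -5 - 23/l - l/7)
(-1473 - 1*(-14098)) - Y(143, n(-9)) = (-1473 - 1*(-14098)) - (-5 - 23/143 - 1/7*143) = (-1473 + 14098) - (-5 - 23*1/143 - 143/7) = 12625 - (-5 - 23/143 - 143/7) = 12625 - 1*(-25615/1001) = 12625 + 25615/1001 = 12663240/1001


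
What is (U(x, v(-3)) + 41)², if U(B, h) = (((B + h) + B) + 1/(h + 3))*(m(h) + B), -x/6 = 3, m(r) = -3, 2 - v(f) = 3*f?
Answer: 1274641/4 ≈ 3.1866e+5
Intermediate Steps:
v(f) = 2 - 3*f
x = -18 (x = -6*3 = -18)
U(B, h) = (-3 + B)*(h + 1/(3 + h) + 2*B) (U(B, h) = (((B + h) + B) + 1/(h + 3))*(-3 + B) = ((h + 2*B) + 1/(3 + h))*(-3 + B) = (h + 1/(3 + h) + 2*B)*(-3 + B) = (-3 + B)*(h + 1/(3 + h) + 2*B))
(U(x, v(-3)) + 41)² = ((-3 - 17*(-18) - 9*(2 - 3*(-3)) - 3*(2 - 3*(-3))² + 6*(-18)² - 18*(2 - 3*(-3))² - 3*(-18)*(2 - 3*(-3)) + 2*(2 - 3*(-3))*(-18)²)/(3 + (2 - 3*(-3))) + 41)² = ((-3 + 306 - 9*(2 + 9) - 3*(2 + 9)² + 6*324 - 18*(2 + 9)² - 3*(-18)*(2 + 9) + 2*(2 + 9)*324)/(3 + (2 + 9)) + 41)² = ((-3 + 306 - 9*11 - 3*11² + 1944 - 18*11² - 3*(-18)*11 + 2*11*324)/(3 + 11) + 41)² = ((-3 + 306 - 99 - 3*121 + 1944 - 18*121 + 594 + 7128)/14 + 41)² = ((-3 + 306 - 99 - 363 + 1944 - 2178 + 594 + 7128)/14 + 41)² = ((1/14)*7329 + 41)² = (1047/2 + 41)² = (1129/2)² = 1274641/4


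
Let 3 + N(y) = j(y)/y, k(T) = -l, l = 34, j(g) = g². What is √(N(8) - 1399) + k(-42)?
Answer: -34 + I*√1394 ≈ -34.0 + 37.336*I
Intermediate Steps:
k(T) = -34 (k(T) = -1*34 = -34)
N(y) = -3 + y (N(y) = -3 + y²/y = -3 + y)
√(N(8) - 1399) + k(-42) = √((-3 + 8) - 1399) - 34 = √(5 - 1399) - 34 = √(-1394) - 34 = I*√1394 - 34 = -34 + I*√1394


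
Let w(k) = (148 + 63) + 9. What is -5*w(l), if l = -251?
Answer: -1100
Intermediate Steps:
w(k) = 220 (w(k) = 211 + 9 = 220)
-5*w(l) = -5*220 = -1100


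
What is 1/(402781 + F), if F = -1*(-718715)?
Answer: 1/1121496 ≈ 8.9167e-7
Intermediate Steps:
F = 718715
1/(402781 + F) = 1/(402781 + 718715) = 1/1121496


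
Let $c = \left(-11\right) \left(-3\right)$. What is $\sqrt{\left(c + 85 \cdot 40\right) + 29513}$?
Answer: $17 \sqrt{114} \approx 181.51$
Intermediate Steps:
$c = 33$
$\sqrt{\left(c + 85 \cdot 40\right) + 29513} = \sqrt{\left(33 + 85 \cdot 40\right) + 29513} = \sqrt{\left(33 + 3400\right) + 29513} = \sqrt{3433 + 29513} = \sqrt{32946} = 17 \sqrt{114}$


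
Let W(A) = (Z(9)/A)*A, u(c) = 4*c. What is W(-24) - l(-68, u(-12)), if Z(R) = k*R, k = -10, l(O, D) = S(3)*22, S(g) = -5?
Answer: 20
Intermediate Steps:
l(O, D) = -110 (l(O, D) = -5*22 = -110)
Z(R) = -10*R
W(A) = -90 (W(A) = ((-10*9)/A)*A = (-90/A)*A = -90)
W(-24) - l(-68, u(-12)) = -90 - 1*(-110) = -90 + 110 = 20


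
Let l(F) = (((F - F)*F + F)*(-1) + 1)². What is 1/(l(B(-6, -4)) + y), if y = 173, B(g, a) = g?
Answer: 1/222 ≈ 0.0045045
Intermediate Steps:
l(F) = (1 - F)² (l(F) = ((0*F + F)*(-1) + 1)² = ((0 + F)*(-1) + 1)² = (F*(-1) + 1)² = (-F + 1)² = (1 - F)²)
1/(l(B(-6, -4)) + y) = 1/((-1 - 6)² + 173) = 1/((-7)² + 173) = 1/(49 + 173) = 1/222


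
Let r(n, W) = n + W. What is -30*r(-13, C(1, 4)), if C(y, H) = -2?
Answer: 450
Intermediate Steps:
r(n, W) = W + n
-30*r(-13, C(1, 4)) = -30*(-2 - 13) = -30*(-15) = 450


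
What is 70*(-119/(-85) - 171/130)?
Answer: 77/13 ≈ 5.9231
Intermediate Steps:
70*(-119/(-85) - 171/130) = 70*(-119*(-1/85) - 171*1/130) = 70*(7/5 - 171/130) = 70*(11/130) = 77/13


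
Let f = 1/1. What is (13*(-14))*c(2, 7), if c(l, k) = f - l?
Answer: 182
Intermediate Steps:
f = 1
c(l, k) = 1 - l
(13*(-14))*c(2, 7) = (13*(-14))*(1 - 1*2) = -182*(1 - 2) = -182*(-1) = 182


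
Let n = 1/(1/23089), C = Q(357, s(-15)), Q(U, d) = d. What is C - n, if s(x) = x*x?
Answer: -22864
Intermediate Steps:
s(x) = x²
C = 225 (C = (-15)² = 225)
n = 23089 (n = 1/(1/23089) = 23089)
C - n = 225 - 1*23089 = 225 - 23089 = -22864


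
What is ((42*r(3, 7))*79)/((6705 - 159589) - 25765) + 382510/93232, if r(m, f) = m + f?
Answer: 32620795615/8327901784 ≈ 3.9170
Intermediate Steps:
r(m, f) = f + m
((42*r(3, 7))*79)/((6705 - 159589) - 25765) + 382510/93232 = ((42*(7 + 3))*79)/((6705 - 159589) - 25765) + 382510/93232 = ((42*10)*79)/(-152884 - 25765) + 382510*(1/93232) = (420*79)/(-178649) + 191255/46616 = 33180*(-1/178649) + 191255/46616 = -33180/178649 + 191255/46616 = 32620795615/8327901784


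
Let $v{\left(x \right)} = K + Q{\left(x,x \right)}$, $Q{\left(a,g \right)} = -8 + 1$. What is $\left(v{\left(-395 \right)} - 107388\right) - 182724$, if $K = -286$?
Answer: $-290405$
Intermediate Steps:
$Q{\left(a,g \right)} = -7$
$v{\left(x \right)} = -293$ ($v{\left(x \right)} = -286 - 7 = -293$)
$\left(v{\left(-395 \right)} - 107388\right) - 182724 = \left(-293 - 107388\right) - 182724 = -107681 - 182724 = -290405$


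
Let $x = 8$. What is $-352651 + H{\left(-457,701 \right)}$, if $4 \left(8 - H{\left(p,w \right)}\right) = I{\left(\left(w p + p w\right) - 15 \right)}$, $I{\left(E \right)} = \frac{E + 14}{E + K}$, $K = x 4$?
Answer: $- \frac{903749889399}{2562788} \approx -3.5264 \cdot 10^{5}$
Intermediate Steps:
$K = 32$ ($K = 8 \cdot 4 = 32$)
$I{\left(E \right)} = \frac{14 + E}{32 + E}$ ($I{\left(E \right)} = \frac{E + 14}{E + 32} = \frac{14 + E}{32 + E}$)
$H{\left(p,w \right)} = 8 - \frac{-1 + 2 p w}{4 \left(17 + 2 p w\right)}$ ($H{\left(p,w \right)} = 8 - \frac{\frac{1}{32 - \left(15 - p w - w p\right)} \left(14 - \left(15 - p w - w p\right)\right)}{4} = 8 - \frac{\frac{1}{32 + \left(\left(p w + p w\right) - 15\right)} \left(14 + \left(\left(p w + p w\right) - 15\right)\right)}{4} = 8 - \frac{\frac{1}{32 + \left(2 p w - 15\right)} \left(14 + \left(2 p w - 15\right)\right)}{4} = 8 - \frac{\frac{1}{32 + \left(-15 + 2 p w\right)} \left(14 + \left(-15 + 2 p w\right)\right)}{4} = 8 - \frac{\frac{1}{17 + 2 p w} \left(-1 + 2 p w\right)}{4} = 8 - \frac{-1 + 2 p w}{4 \left(17 + 2 p w\right)}$)
$-352651 + H{\left(-457,701 \right)} = -352651 + \frac{545 + 62 \left(-457\right) 701}{4 \left(17 + 2 \left(-457\right) 701\right)} = -352651 + \frac{545 - 19862134}{4 \left(17 - 640714\right)} = -352651 + \frac{1}{4} \frac{1}{-640697} \left(-19861589\right) = -352651 + \frac{1}{4} \left(- \frac{1}{640697}\right) \left(-19861589\right) = -352651 + \frac{19861589}{2562788} = - \frac{903749889399}{2562788}$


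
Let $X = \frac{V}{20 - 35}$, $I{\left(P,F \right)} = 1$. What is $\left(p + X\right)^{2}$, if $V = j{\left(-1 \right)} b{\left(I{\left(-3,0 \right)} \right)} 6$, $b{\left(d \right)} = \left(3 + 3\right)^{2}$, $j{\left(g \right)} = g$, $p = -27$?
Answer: $\frac{3969}{25} \approx 158.76$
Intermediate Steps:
$b{\left(d \right)} = 36$ ($b{\left(d \right)} = 6^{2} = 36$)
$V = -216$ ($V = \left(-1\right) 36 \cdot 6 = \left(-36\right) 6 = -216$)
$X = \frac{72}{5}$ ($X = - \frac{216}{20 - 35} = - \frac{216}{-15} = \left(-216\right) \left(- \frac{1}{15}\right) = \frac{72}{5} \approx 14.4$)
$\left(p + X\right)^{2} = \left(-27 + \frac{72}{5}\right)^{2} = \left(- \frac{63}{5}\right)^{2} = \frac{3969}{25}$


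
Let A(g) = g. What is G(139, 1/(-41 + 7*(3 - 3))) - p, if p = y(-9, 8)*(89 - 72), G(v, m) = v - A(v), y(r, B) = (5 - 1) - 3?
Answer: -17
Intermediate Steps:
y(r, B) = 1 (y(r, B) = 4 - 3 = 1)
G(v, m) = 0 (G(v, m) = v - v = 0)
p = 17 (p = 1*(89 - 72) = 1*17 = 17)
G(139, 1/(-41 + 7*(3 - 3))) - p = 0 - 1*17 = 0 - 17 = -17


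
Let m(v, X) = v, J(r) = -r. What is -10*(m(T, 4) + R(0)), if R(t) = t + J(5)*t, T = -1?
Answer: 10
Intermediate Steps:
R(t) = -4*t (R(t) = t + (-1*5)*t = t - 5*t = -4*t)
-10*(m(T, 4) + R(0)) = -10*(-1 - 4*0) = -10*(-1 + 0) = -10*(-1) = 10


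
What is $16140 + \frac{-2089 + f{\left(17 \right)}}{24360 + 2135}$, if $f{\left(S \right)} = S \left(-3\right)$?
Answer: $\frac{85525432}{5299} \approx 16140.0$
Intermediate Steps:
$f{\left(S \right)} = - 3 S$
$16140 + \frac{-2089 + f{\left(17 \right)}}{24360 + 2135} = 16140 + \frac{-2089 - 51}{24360 + 2135} = 16140 + \frac{-2089 - 51}{26495} = 16140 - \frac{428}{5299} = \frac{85525432}{5299}$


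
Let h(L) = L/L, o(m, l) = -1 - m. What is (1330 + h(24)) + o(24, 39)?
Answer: 1306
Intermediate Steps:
h(L) = 1
(1330 + h(24)) + o(24, 39) = (1330 + 1) + (-1 - 1*24) = 1331 + (-1 - 24) = 1331 - 25 = 1306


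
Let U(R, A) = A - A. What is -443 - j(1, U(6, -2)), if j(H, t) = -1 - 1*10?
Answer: -432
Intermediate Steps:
U(R, A) = 0
j(H, t) = -11 (j(H, t) = -1 - 10 = -11)
-443 - j(1, U(6, -2)) = -443 - 1*(-11) = -443 + 11 = -432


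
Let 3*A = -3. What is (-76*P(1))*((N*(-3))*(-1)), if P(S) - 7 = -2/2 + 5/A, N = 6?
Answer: -1368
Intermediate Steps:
A = -1 (A = (⅓)*(-3) = -1)
P(S) = 1 (P(S) = 7 + (-2/2 + 5/(-1)) = 7 + (-2*½ + 5*(-1)) = 7 + (-1 - 5) = 7 - 6 = 1)
(-76*P(1))*((N*(-3))*(-1)) = (-76*1)*((6*(-3))*(-1)) = -(-1368)*(-1) = -76*18 = -1368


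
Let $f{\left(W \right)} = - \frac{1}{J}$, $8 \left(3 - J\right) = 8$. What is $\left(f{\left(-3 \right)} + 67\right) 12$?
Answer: $798$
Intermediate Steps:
$J = 2$ ($J = 3 - 1 = 2$)
$f{\left(W \right)} = - \frac{1}{2}$
$\left(f{\left(-3 \right)} + 67\right) 12 = \left(- \frac{1}{2} + 67\right) 12 = \frac{133}{2} \cdot 12 = 798$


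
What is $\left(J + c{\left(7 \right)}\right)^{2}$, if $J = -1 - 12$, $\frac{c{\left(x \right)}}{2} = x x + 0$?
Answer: $7225$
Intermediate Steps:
$c{\left(x \right)} = 2 x^{2}$ ($c{\left(x \right)} = 2 \left(x x + 0\right) = 2 \left(x^{2} + 0\right) = 2 x^{2}$)
$J = -13$ ($J = -1 - 12 = -13$)
$\left(J + c{\left(7 \right)}\right)^{2} = \left(-13 + 2 \cdot 7^{2}\right)^{2} = \left(-13 + 2 \cdot 49\right)^{2} = \left(-13 + 98\right)^{2} = 85^{2} = 7225$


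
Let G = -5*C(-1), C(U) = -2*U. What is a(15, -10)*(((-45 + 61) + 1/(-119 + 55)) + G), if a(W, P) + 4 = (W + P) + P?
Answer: -3447/64 ≈ -53.859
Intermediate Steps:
a(W, P) = -4 + W + 2*P (a(W, P) = -4 + ((W + P) + P) = -4 + ((P + W) + P) = -4 + (W + 2*P) = -4 + W + 2*P)
G = -10 (G = -(-10)*(-1) = -5*2 = -10)
a(15, -10)*(((-45 + 61) + 1/(-119 + 55)) + G) = (-4 + 15 + 2*(-10))*(((-45 + 61) + 1/(-119 + 55)) - 10) = (-4 + 15 - 20)*((16 + 1/(-64)) - 10) = -9*((16 - 1/64) - 10) = -9*(1023/64 - 10) = -9*383/64 = -3447/64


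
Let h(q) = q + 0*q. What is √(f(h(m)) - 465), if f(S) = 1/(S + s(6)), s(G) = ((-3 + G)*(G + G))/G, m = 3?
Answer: 2*I*√1046/3 ≈ 21.561*I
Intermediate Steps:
s(G) = -6 + 2*G (s(G) = ((-3 + G)*(2*G))/G = (2*G*(-3 + G))/G = -6 + 2*G)
h(q) = q (h(q) = q + 0 = q)
f(S) = 1/(6 + S) (f(S) = 1/(S + (-6 + 2*6)) = 1/(S + (-6 + 12)) = 1/(S + 6) = 1/(6 + S))
√(f(h(m)) - 465) = √(1/(6 + 3) - 465) = √(1/9 - 465) = √(⅑ - 465) = √(-4184/9) = 2*I*√1046/3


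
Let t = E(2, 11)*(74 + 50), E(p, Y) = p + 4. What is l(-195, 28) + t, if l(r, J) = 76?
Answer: 820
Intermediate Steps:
E(p, Y) = 4 + p
t = 744 (t = (4 + 2)*(74 + 50) = 6*124 = 744)
l(-195, 28) + t = 76 + 744 = 820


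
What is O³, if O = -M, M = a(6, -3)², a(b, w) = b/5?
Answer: -46656/15625 ≈ -2.9860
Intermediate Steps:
a(b, w) = b/5 (a(b, w) = b*(⅕) = b/5)
M = 36/25 (M = ((⅕)*6)² = (6/5)² = 36/25 ≈ 1.4400)
O = -36/25 (O = -1*36/25 = -36/25 ≈ -1.4400)
O³ = (-36/25)³ = -46656/15625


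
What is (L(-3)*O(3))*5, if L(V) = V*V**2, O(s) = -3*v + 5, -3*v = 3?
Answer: -1080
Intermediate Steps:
v = -1 (v = -1/3*3 = -1)
O(s) = 8 (O(s) = -3*(-1) + 5 = 3 + 5 = 8)
L(V) = V**3
(L(-3)*O(3))*5 = ((-3)**3*8)*5 = -27*8*5 = -216*5 = -1080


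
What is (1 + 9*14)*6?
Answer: 762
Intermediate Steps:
(1 + 9*14)*6 = (1 + 126)*6 = 127*6 = 762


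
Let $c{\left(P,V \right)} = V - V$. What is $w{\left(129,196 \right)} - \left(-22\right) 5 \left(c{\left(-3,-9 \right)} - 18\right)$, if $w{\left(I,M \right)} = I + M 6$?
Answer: $-675$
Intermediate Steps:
$c{\left(P,V \right)} = 0$
$w{\left(I,M \right)} = I + 6 M$
$w{\left(129,196 \right)} - \left(-22\right) 5 \left(c{\left(-3,-9 \right)} - 18\right) = \left(129 + 6 \cdot 196\right) - \left(-22\right) 5 \left(0 - 18\right) = \left(129 + 1176\right) - - 110 \left(0 - 18\right) = 1305 - \left(-110\right) \left(-18\right) = 1305 - 1980 = -675$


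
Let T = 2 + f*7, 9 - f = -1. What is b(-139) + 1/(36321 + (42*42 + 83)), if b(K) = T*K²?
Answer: 53095962817/38168 ≈ 1.3911e+6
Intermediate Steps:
f = 10 (f = 9 - 1*(-1) = 9 + 1 = 10)
T = 72 (T = 2 + 10*7 = 2 + 70 = 72)
b(K) = 72*K²
b(-139) + 1/(36321 + (42*42 + 83)) = 72*(-139)² + 1/(36321 + (42*42 + 83)) = 72*19321 + 1/(36321 + (1764 + 83)) = 1391112 + 1/(36321 + 1847) = 1391112 + 1/38168 = 53095962817/38168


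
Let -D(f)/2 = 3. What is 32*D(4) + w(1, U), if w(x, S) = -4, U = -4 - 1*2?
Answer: -196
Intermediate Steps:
U = -6 (U = -4 - 2 = -6)
D(f) = -6 (D(f) = -2*3 = -6)
32*D(4) + w(1, U) = 32*(-6) - 4 = -192 - 4 = -196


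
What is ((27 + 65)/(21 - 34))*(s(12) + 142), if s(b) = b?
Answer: -14168/13 ≈ -1089.8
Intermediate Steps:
((27 + 65)/(21 - 34))*(s(12) + 142) = ((27 + 65)/(21 - 34))*(12 + 142) = (92/(-13))*154 = (92*(-1/13))*154 = -92/13*154 = -14168/13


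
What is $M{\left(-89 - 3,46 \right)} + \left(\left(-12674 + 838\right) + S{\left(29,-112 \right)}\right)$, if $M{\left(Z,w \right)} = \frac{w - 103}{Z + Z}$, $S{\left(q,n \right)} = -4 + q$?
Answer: $- \frac{2173167}{184} \approx -11811.0$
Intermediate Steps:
$M{\left(Z,w \right)} = \frac{-103 + w}{2 Z}$
$M{\left(-89 - 3,46 \right)} + \left(\left(-12674 + 838\right) + S{\left(29,-112 \right)}\right) = \frac{-103 + 46}{2 \left(-89 - 3\right)} + \left(\left(-12674 + 838\right) + \left(-4 + 29\right)\right) = \frac{1}{2} \frac{1}{-92} \left(-57\right) + \left(-11836 + 25\right) = \frac{1}{2} \left(- \frac{1}{92}\right) \left(-57\right) - 11811 = \frac{57}{184} - 11811 = - \frac{2173167}{184}$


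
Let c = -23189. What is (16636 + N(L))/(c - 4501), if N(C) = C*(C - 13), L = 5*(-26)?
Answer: -5871/4615 ≈ -1.2722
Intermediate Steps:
L = -130
N(C) = C*(-13 + C)
(16636 + N(L))/(c - 4501) = (16636 - 130*(-13 - 130))/(-23189 - 4501) = (16636 - 130*(-143))/(-27690) = (16636 + 18590)*(-1/27690) = 35226*(-1/27690) = -5871/4615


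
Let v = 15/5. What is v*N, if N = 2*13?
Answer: 78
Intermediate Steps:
N = 26
v = 3 (v = 15*(1/5) = 3)
v*N = 3*26 = 78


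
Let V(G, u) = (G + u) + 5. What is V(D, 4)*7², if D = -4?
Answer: 245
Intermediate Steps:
V(G, u) = 5 + G + u
V(D, 4)*7² = (5 - 4 + 4)*7² = 5*49 = 245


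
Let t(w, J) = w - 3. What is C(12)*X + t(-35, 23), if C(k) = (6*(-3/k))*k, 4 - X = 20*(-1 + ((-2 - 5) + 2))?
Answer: -2270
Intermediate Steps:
t(w, J) = -3 + w
X = 124 (X = 4 - 20*(-1 + ((-2 - 5) + 2)) = 4 - 20*(-1 + (-7 + 2)) = 4 - 20*(-1 - 5) = 4 - 20*(-6) = 4 - 1*(-120) = 4 + 120 = 124)
C(k) = -18 (C(k) = (-18/k)*k = -18)
C(12)*X + t(-35, 23) = -18*124 + (-3 - 35) = -2232 - 38 = -2270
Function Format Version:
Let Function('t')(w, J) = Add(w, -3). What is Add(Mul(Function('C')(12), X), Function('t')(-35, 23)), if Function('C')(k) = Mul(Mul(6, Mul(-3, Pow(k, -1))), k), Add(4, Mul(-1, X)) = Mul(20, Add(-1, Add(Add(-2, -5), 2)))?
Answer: -2270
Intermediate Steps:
Function('t')(w, J) = Add(-3, w)
X = 124 (X = Add(4, Mul(-1, Mul(20, Add(-1, Add(Add(-2, -5), 2))))) = Add(4, Mul(-1, Mul(20, Add(-1, Add(-7, 2))))) = Add(4, Mul(-1, Mul(20, Add(-1, -5)))) = Add(4, Mul(-1, Mul(20, -6))) = Add(4, Mul(-1, -120)) = Add(4, 120) = 124)
Function('C')(k) = -18 (Function('C')(k) = Mul(Mul(-18, Pow(k, -1)), k) = -18)
Add(Mul(Function('C')(12), X), Function('t')(-35, 23)) = Add(Mul(-18, 124), Add(-3, -35)) = Add(-2232, -38) = -2270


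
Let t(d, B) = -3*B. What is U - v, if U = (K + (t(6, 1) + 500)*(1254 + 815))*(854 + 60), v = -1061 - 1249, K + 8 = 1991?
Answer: 941674574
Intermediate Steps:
K = 1983 (K = -8 + 1991 = 1983)
v = -2310
U = 941672264 (U = (1983 + (-3*1 + 500)*(1254 + 815))*(854 + 60) = (1983 + (-3 + 500)*2069)*914 = (1983 + 497*2069)*914 = (1983 + 1028293)*914 = 1030276*914 = 941672264)
U - v = 941672264 - 1*(-2310) = 941672264 + 2310 = 941674574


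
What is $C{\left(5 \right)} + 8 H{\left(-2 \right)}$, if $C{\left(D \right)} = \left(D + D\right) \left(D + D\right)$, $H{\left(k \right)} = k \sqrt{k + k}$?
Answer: $100 - 32 i \approx 100.0 - 32.0 i$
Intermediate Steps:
$H{\left(k \right)} = \sqrt{2} k^{\frac{3}{2}}$ ($H{\left(k \right)} = k \sqrt{2 k} = k \sqrt{2} \sqrt{k} = \sqrt{2} k^{\frac{3}{2}}$)
$C{\left(D \right)} = 4 D^{2}$ ($C{\left(D \right)} = 2 D 2 D = 4 D^{2}$)
$C{\left(5 \right)} + 8 H{\left(-2 \right)} = 4 \cdot 5^{2} + 8 \sqrt{2} \left(-2\right)^{\frac{3}{2}} = 4 \cdot 25 + 8 \sqrt{2} \left(- 2 i \sqrt{2}\right) = 100 + 8 \left(- 4 i\right) = 100 - 32 i$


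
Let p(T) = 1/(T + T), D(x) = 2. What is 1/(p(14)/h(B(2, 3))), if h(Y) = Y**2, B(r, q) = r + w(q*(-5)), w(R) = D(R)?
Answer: 448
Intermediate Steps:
w(R) = 2
p(T) = 1/(2*T)
B(r, q) = 2 + r (B(r, q) = r + 2 = 2 + r)
1/(p(14)/h(B(2, 3))) = 1/(((1/2)/14)/((2 + 2)**2)) = 1/(((1/2)*(1/14))/(4**2)) = 1/((1/28)/16) = 1/((1/28)*(1/16)) = 1/(1/448) = 448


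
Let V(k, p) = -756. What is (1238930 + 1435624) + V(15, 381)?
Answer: 2673798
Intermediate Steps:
(1238930 + 1435624) + V(15, 381) = (1238930 + 1435624) - 756 = 2674554 - 756 = 2673798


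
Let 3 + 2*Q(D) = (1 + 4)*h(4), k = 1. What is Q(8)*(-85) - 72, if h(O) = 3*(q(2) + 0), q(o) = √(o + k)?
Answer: 111/2 - 1275*√3/2 ≈ -1048.7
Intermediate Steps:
q(o) = √(1 + o) (q(o) = √(o + 1) = √(1 + o))
h(O) = 3*√3 (h(O) = 3*(√(1 + 2) + 0) = 3*(√3 + 0) = 3*√3)
Q(D) = -3/2 + 15*√3/2 (Q(D) = -3/2 + ((1 + 4)*(3*√3))/2 = -3/2 + (5*(3*√3))/2 = -3/2 + (15*√3)/2 = -3/2 + 15*√3/2)
Q(8)*(-85) - 72 = (-3/2 + 15*√3/2)*(-85) - 72 = (255/2 - 1275*√3/2) - 72 = 111/2 - 1275*√3/2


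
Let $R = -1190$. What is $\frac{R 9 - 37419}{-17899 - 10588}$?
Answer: $\frac{789}{467} \approx 1.6895$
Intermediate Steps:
$\frac{R 9 - 37419}{-17899 - 10588} = \frac{\left(-1190\right) 9 - 37419}{-17899 - 10588} = \frac{-10710 - 37419}{-28487} = \left(-48129\right) \left(- \frac{1}{28487}\right) = \frac{789}{467}$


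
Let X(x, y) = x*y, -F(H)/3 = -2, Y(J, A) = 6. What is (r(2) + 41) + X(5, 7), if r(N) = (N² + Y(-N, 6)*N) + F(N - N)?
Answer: 98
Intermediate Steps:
F(H) = 6 (F(H) = -3*(-2) = 6)
r(N) = 6 + N² + 6*N (r(N) = (N² + 6*N) + 6 = 6 + N² + 6*N)
(r(2) + 41) + X(5, 7) = ((6 + 2² + 6*2) + 41) + 5*7 = ((6 + 4 + 12) + 41) + 35 = (22 + 41) + 35 = 63 + 35 = 98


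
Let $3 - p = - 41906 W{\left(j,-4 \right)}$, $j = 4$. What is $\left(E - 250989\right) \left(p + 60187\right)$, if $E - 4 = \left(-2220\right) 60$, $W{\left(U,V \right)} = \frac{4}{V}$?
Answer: $-7024438540$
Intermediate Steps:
$E = -133196$ ($E = 4 - 133200 = -133196$)
$p = -41903$ ($p = 3 - - 41906 \frac{4}{-4} = 3 - - 41906 \cdot 4 \left(- \frac{1}{4}\right) = 3 - \left(-41906\right) \left(-1\right) = 3 - 41906 = -41903$)
$\left(E - 250989\right) \left(p + 60187\right) = \left(-133196 - 250989\right) \left(-41903 + 60187\right) = \left(-384185\right) 18284 = -7024438540$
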